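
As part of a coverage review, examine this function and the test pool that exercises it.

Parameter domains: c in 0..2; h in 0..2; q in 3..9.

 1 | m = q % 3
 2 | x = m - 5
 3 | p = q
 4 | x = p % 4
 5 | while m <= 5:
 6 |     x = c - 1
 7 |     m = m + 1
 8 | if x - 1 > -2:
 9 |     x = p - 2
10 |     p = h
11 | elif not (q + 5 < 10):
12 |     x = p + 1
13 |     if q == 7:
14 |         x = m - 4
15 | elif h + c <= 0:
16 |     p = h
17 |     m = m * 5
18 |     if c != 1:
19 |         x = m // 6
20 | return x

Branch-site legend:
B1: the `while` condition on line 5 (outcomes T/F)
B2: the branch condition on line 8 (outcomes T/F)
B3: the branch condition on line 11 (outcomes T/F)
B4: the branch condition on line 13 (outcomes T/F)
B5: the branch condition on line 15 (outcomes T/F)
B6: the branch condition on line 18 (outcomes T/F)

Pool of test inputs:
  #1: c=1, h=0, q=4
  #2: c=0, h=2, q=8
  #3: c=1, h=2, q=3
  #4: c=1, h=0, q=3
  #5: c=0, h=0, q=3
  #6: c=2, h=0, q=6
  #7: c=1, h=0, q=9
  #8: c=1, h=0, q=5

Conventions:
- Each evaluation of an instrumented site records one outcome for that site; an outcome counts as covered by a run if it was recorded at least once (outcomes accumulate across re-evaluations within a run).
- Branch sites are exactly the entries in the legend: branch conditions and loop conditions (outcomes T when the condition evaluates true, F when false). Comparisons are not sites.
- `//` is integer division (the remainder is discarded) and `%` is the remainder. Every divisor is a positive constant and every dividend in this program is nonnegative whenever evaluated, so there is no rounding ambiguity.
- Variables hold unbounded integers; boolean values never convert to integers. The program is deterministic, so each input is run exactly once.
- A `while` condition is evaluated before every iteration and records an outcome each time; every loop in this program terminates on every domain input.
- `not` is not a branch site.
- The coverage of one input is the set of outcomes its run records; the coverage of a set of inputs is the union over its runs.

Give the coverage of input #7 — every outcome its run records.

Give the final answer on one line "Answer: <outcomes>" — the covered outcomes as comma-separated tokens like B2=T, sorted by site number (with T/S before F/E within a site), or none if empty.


Event log for input #7 (c=1, h=0, q=9):
  B1->T, B1->T, B1->T, B1->T, B1->T, B1->T, B1->F, B2->T
as a set, this run covers: B1=T, B1=F, B2=T
Answer: B1=T, B1=F, B2=T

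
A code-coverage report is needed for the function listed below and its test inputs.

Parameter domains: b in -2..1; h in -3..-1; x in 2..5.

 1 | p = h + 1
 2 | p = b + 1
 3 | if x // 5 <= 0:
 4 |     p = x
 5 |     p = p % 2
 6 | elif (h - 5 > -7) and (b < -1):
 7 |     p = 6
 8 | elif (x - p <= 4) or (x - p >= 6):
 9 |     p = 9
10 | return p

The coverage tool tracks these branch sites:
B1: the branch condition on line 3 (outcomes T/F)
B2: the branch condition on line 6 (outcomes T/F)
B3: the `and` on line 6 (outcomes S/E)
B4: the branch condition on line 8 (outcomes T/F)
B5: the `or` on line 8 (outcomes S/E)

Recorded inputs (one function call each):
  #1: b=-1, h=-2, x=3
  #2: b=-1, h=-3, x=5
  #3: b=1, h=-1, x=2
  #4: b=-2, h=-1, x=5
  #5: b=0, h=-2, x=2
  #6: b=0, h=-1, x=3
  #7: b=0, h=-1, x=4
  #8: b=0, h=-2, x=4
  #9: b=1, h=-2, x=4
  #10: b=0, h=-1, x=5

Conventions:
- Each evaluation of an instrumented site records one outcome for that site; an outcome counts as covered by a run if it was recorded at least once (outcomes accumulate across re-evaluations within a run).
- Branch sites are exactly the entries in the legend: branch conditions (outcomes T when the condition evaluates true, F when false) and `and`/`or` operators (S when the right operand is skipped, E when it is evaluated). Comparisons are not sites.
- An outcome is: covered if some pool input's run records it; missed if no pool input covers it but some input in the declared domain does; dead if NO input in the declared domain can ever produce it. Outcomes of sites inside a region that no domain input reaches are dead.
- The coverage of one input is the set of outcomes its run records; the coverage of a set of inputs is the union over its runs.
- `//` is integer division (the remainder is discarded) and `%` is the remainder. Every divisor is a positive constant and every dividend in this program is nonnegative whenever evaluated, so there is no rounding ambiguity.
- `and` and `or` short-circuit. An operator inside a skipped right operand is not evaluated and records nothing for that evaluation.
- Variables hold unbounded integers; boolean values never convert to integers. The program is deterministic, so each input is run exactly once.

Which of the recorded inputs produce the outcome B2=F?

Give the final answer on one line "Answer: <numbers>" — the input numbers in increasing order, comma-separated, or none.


input #1 (b=-1, h=-2, x=3): never hits B2=F
input #2 (b=-1, h=-3, x=5): hits B2=F
input #3 (b=1, h=-1, x=2): never hits B2=F
input #4 (b=-2, h=-1, x=5): never hits B2=F
input #5 (b=0, h=-2, x=2): never hits B2=F
input #6 (b=0, h=-1, x=3): never hits B2=F
input #7 (b=0, h=-1, x=4): never hits B2=F
input #8 (b=0, h=-2, x=4): never hits B2=F
input #9 (b=1, h=-2, x=4): never hits B2=F
input #10 (b=0, h=-1, x=5): hits B2=F
Answer: 2, 10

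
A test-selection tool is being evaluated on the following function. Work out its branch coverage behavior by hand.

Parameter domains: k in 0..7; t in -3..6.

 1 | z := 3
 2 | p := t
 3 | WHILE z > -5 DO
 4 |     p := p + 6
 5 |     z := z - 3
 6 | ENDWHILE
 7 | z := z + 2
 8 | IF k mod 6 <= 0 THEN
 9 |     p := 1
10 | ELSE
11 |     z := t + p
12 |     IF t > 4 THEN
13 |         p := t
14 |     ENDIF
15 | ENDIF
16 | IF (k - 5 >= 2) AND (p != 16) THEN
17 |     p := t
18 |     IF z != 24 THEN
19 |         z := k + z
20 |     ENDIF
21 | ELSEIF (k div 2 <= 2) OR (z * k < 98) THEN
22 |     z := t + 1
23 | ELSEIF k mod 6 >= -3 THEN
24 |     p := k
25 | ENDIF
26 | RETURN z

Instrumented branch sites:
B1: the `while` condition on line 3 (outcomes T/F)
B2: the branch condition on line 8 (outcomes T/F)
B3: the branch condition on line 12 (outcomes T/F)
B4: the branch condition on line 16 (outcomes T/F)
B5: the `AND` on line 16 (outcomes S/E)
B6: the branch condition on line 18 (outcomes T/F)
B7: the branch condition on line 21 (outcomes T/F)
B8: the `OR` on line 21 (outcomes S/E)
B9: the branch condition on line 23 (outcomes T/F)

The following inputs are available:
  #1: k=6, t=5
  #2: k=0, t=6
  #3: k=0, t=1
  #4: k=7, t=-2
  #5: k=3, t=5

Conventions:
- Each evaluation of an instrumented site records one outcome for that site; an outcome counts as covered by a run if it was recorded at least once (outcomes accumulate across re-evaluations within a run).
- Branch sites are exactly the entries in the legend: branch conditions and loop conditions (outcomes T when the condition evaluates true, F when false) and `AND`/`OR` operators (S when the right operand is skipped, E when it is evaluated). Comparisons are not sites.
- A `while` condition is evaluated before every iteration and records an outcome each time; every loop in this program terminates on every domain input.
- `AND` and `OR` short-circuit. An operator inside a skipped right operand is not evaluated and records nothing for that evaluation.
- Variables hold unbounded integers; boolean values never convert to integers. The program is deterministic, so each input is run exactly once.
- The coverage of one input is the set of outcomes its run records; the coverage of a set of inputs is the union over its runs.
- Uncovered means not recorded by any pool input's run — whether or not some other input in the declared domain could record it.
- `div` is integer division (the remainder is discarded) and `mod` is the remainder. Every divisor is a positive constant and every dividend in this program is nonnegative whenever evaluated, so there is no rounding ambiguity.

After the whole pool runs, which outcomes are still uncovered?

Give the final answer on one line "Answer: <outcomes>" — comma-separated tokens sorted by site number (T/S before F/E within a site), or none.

run #1 (k=6, t=5) records B1=T, B1=F, B2=T, B4=F, B5=S, B7=T, B8=E
run #2 (k=0, t=6) records B1=T, B1=F, B2=T, B4=F, B5=S, B7=T, B8=S
run #3 (k=0, t=1) records B1=T, B1=F, B2=T, B4=F, B5=S, B7=T, B8=S
run #4 (k=7, t=-2) records B1=T, B1=F, B2=F, B3=F, B4=F, B5=E, B7=F, B8=E, B9=T
run #5 (k=3, t=5) records B1=T, B1=F, B2=F, B3=T, B4=F, B5=S, B7=T, B8=S
union over the pool: B1=T, B1=F, B2=T, B2=F, B3=T, B3=F, B4=F, B5=S, B5=E, B7=T, B7=F, B8=S, B8=E, B9=T
uncovered (4 of 18): B4=T, B6=T, B6=F, B9=F

Answer: B4=T, B6=T, B6=F, B9=F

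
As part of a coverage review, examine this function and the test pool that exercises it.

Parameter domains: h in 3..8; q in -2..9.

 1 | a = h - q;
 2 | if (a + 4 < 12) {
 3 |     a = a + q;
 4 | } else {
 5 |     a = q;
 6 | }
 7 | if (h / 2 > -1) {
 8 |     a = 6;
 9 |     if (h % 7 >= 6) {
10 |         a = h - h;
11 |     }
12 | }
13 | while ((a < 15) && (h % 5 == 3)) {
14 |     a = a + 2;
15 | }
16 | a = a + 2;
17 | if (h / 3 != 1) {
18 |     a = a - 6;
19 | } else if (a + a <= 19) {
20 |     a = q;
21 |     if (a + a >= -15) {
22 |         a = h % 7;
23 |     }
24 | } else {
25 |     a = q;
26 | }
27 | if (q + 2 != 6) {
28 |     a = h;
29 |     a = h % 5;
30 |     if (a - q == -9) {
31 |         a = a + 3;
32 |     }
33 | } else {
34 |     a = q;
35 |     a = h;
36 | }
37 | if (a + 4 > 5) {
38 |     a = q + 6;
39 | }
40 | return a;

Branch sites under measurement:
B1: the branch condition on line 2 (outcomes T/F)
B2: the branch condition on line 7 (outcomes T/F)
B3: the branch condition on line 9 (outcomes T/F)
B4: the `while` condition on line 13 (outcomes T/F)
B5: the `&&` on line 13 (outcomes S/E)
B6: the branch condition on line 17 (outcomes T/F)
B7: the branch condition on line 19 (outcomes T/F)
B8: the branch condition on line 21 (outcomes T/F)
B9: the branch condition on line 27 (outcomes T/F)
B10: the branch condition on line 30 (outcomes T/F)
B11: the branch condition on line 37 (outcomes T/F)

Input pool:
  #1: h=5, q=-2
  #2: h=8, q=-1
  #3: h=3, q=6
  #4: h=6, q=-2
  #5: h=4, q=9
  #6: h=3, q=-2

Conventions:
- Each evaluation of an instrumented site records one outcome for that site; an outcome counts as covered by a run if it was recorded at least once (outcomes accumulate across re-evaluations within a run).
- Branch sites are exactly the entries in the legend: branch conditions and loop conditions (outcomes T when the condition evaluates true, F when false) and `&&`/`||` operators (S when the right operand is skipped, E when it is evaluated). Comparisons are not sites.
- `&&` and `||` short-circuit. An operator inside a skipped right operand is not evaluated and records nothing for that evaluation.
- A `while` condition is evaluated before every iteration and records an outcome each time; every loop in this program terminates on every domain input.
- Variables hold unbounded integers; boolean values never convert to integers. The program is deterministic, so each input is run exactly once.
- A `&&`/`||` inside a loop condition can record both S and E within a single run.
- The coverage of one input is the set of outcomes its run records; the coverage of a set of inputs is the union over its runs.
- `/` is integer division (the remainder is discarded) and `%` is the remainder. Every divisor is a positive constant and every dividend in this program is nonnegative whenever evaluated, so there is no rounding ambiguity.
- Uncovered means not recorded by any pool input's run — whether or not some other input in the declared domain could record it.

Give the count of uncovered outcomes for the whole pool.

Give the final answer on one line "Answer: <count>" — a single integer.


run #1 (h=5, q=-2) runs B1->T, B2->T, B3->F, B5->E, B4->F, B6->F, B7->T, B8->T, B9->T, B10->F, B11->F; records B1=T, B2=T, B3=F, B4=F, B5=E, B6=F, B7=T, B8=T, B9=T, B10=F, B11=F
run #2 (h=8, q=-1) runs B1->F, B2->T, B3->F, B5->E, B4->T, B5->E, B4->T, B5->E, B4->T, B5->E, B4->T, B5->E, B4->T, B5->S, ...; records B1=F, B2=T, B3=F, B4=T, B4=F, B5=S, B5=E, B6=T, B9=T, B10=F, B11=T
run #3 (h=3, q=6) runs B1->T, B2->T, B3->F, B5->E, B4->T, B5->E, B4->T, B5->E, B4->T, B5->E, B4->T, B5->E, B4->T, B5->S, ...; records B1=T, B2=T, B3=F, B4=T, B4=F, B5=S, B5=E, B6=F, B7=F, B9=T, B10=F, B11=T
run #4 (h=6, q=-2) runs B1->F, B2->T, B3->T, B5->E, B4->F, B6->T, B9->T, B10->F, B11->F; records B1=F, B2=T, B3=T, B4=F, B5=E, B6=T, B9=T, B10=F, B11=F
run #5 (h=4, q=9) runs B1->T, B2->T, B3->F, B5->E, B4->F, B6->F, B7->T, B8->T, B9->T, B10->F, B11->T; records B1=T, B2=T, B3=F, B4=F, B5=E, B6=F, B7=T, B8=T, B9=T, B10=F, B11=T
run #6 (h=3, q=-2) runs B1->T, B2->T, B3->F, B5->E, B4->T, B5->E, B4->T, B5->E, B4->T, B5->E, B4->T, B5->E, B4->T, B5->S, ...; records B1=T, B2=T, B3=F, B4=T, B4=F, B5=S, B5=E, B6=F, B7=F, B9=T, B10=F, B11=T
union over the pool: B1=T, B1=F, B2=T, B3=T, B3=F, B4=T, B4=F, B5=S, B5=E, B6=T, B6=F, B7=T, B7=F, B8=T, B9=T, B10=F, B11=T, B11=F
uncovered (4 of 22): B2=F, B8=F, B9=F, B10=T
Answer: 4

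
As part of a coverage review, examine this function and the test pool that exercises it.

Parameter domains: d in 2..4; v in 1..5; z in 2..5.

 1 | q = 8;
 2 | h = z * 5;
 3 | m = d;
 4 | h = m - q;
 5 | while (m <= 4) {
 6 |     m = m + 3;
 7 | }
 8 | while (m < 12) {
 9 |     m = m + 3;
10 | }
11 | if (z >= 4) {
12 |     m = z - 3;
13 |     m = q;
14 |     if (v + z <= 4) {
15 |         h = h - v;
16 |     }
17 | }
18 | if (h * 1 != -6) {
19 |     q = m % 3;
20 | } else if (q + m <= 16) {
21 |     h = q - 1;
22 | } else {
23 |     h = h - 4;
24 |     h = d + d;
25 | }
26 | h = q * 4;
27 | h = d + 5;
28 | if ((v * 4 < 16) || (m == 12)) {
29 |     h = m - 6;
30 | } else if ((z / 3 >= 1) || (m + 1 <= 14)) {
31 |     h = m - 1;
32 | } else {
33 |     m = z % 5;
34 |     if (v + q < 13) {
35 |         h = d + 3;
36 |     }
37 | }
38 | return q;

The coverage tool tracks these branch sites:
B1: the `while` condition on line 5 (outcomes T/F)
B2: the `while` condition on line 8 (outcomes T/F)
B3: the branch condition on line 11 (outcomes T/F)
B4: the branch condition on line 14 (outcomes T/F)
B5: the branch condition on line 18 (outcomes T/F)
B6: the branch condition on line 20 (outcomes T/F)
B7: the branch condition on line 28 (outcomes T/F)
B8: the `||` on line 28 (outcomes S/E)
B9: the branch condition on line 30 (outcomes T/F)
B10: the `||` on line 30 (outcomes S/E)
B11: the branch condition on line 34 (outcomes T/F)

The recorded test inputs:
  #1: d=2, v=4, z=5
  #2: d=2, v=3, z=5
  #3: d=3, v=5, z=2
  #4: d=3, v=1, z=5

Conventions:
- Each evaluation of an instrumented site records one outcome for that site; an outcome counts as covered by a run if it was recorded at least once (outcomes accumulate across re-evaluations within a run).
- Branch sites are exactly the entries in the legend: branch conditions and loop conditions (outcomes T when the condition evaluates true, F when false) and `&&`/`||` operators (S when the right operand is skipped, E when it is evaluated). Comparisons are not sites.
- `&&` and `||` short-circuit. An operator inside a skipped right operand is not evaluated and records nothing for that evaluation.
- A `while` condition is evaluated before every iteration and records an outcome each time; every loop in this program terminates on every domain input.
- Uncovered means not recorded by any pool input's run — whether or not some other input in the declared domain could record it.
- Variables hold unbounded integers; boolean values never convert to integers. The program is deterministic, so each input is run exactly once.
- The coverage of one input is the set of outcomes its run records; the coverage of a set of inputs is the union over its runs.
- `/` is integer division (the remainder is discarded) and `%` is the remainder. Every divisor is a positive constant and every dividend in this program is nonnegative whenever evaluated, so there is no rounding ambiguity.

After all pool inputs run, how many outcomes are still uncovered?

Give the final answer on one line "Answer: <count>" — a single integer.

input #1 (d=2, v=4, z=5): events B1->T, B1->F, B2->T, B2->T, B2->T, B2->F, B3->T, B4->F, B5->F, B6->T, B8->E, B7->F, B10->S, B9->T; covers B1=T, B1=F, B2=T, B2=F, B3=T, B4=F, B5=F, B6=T, B7=F, B8=E, B9=T, B10=S
input #2 (d=2, v=3, z=5): events B1->T, B1->F, B2->T, B2->T, B2->T, B2->F, B3->T, B4->F, B5->F, B6->T, B8->S, B7->T; covers B1=T, B1=F, B2=T, B2=F, B3=T, B4=F, B5=F, B6=T, B7=T, B8=S
input #3 (d=3, v=5, z=2): events B1->T, B1->F, B2->T, B2->T, B2->F, B3->F, B5->T, B8->E, B7->T; covers B1=T, B1=F, B2=T, B2=F, B3=F, B5=T, B7=T, B8=E
input #4 (d=3, v=1, z=5): events B1->T, B1->F, B2->T, B2->T, B2->F, B3->T, B4->F, B5->T, B8->S, B7->T; covers B1=T, B1=F, B2=T, B2=F, B3=T, B4=F, B5=T, B7=T, B8=S
union over the pool: B1=T, B1=F, B2=T, B2=F, B3=T, B3=F, B4=F, B5=T, B5=F, B6=T, B7=T, B7=F, B8=S, B8=E, B9=T, B10=S
uncovered (6 of 22): B4=T, B6=F, B9=F, B10=E, B11=T, B11=F

Answer: 6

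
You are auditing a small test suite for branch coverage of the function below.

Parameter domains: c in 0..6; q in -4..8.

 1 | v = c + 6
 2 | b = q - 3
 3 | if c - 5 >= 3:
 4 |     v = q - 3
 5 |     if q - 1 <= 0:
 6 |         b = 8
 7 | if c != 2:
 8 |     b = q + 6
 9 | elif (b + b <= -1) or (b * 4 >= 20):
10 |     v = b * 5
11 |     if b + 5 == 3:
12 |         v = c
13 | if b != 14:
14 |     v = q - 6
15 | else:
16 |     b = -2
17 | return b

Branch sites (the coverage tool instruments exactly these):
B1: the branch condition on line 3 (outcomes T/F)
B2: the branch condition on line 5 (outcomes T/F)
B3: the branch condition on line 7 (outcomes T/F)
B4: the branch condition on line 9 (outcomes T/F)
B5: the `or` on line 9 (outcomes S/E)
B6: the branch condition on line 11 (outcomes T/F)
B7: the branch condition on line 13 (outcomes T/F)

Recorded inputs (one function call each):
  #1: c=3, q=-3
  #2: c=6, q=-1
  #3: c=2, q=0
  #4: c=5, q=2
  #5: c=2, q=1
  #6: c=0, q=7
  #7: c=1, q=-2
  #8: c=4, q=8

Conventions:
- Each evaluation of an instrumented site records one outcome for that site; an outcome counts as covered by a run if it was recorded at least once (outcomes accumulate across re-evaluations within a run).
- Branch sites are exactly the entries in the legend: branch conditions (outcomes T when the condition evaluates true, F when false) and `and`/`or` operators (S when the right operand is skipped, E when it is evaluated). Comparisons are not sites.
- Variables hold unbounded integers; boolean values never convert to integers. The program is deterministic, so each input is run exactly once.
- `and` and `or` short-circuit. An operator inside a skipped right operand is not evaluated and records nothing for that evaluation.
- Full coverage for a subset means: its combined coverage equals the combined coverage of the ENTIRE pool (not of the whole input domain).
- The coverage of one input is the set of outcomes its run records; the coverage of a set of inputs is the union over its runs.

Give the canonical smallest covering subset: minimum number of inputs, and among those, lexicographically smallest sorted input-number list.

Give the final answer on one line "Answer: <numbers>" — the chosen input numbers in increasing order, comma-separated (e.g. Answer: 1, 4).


run #1 (c=3, q=-3) runs B1->F, B3->T, B7->T; records B1=F, B3=T, B7=T
run #2 (c=6, q=-1) runs B1->F, B3->T, B7->T; records B1=F, B3=T, B7=T
run #3 (c=2, q=0) runs B1->F, B3->F, B5->S, B4->T, B6->F, B7->T; records B1=F, B3=F, B4=T, B5=S, B6=F, B7=T
run #4 (c=5, q=2) runs B1->F, B3->T, B7->T; records B1=F, B3=T, B7=T
run #5 (c=2, q=1) runs B1->F, B3->F, B5->S, B4->T, B6->T, B7->T; records B1=F, B3=F, B4=T, B5=S, B6=T, B7=T
run #6 (c=0, q=7) runs B1->F, B3->T, B7->T; records B1=F, B3=T, B7=T
run #7 (c=1, q=-2) runs B1->F, B3->T, B7->T; records B1=F, B3=T, B7=T
run #8 (c=4, q=8) runs B1->F, B3->T, B7->F; records B1=F, B3=T, B7=F
the full pool covers 9 outcomes: B1=F, B3=T, B3=F, B4=T, B5=S, B6=T, B6=F, B7=T, B7=F
size 1 is not enough: best union over all size-1 subsets is 6/9
size 2 is not enough: best union over all size-2 subsets is 8/9
size 3: inputs {3, 5, 8} cover all 9 outcomes, and no lexicographically smaller subset of this size does
Answer: 3, 5, 8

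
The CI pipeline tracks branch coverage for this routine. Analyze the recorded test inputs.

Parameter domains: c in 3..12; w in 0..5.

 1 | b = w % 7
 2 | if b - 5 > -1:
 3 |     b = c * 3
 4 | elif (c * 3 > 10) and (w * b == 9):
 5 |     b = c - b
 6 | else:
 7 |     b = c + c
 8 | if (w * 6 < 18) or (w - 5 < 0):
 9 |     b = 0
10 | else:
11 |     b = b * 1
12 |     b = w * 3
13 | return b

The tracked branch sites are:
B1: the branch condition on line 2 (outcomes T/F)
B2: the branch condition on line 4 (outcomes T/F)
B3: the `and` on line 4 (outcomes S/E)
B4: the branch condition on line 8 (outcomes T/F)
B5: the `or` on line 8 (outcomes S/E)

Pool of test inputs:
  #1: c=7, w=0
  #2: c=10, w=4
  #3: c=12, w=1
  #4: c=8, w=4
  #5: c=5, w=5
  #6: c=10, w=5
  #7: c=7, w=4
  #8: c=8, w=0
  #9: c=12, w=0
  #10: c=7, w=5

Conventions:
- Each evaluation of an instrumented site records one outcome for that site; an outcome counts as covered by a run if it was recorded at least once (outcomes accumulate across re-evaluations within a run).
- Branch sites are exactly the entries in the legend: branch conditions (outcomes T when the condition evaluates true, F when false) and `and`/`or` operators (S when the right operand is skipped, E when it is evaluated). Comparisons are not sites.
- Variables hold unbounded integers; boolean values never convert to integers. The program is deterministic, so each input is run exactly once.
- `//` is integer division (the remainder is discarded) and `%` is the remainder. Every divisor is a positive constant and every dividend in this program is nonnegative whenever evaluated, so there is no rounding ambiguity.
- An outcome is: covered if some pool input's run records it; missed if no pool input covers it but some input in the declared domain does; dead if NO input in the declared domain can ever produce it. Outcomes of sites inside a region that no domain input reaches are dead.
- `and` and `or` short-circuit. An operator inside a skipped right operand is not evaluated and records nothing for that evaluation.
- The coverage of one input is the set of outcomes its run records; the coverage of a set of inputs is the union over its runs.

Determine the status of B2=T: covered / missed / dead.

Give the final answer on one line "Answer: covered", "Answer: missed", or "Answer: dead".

no pool input records B2=T
but domain input (c=4, w=3) does record it -> reachable, so missed

Answer: missed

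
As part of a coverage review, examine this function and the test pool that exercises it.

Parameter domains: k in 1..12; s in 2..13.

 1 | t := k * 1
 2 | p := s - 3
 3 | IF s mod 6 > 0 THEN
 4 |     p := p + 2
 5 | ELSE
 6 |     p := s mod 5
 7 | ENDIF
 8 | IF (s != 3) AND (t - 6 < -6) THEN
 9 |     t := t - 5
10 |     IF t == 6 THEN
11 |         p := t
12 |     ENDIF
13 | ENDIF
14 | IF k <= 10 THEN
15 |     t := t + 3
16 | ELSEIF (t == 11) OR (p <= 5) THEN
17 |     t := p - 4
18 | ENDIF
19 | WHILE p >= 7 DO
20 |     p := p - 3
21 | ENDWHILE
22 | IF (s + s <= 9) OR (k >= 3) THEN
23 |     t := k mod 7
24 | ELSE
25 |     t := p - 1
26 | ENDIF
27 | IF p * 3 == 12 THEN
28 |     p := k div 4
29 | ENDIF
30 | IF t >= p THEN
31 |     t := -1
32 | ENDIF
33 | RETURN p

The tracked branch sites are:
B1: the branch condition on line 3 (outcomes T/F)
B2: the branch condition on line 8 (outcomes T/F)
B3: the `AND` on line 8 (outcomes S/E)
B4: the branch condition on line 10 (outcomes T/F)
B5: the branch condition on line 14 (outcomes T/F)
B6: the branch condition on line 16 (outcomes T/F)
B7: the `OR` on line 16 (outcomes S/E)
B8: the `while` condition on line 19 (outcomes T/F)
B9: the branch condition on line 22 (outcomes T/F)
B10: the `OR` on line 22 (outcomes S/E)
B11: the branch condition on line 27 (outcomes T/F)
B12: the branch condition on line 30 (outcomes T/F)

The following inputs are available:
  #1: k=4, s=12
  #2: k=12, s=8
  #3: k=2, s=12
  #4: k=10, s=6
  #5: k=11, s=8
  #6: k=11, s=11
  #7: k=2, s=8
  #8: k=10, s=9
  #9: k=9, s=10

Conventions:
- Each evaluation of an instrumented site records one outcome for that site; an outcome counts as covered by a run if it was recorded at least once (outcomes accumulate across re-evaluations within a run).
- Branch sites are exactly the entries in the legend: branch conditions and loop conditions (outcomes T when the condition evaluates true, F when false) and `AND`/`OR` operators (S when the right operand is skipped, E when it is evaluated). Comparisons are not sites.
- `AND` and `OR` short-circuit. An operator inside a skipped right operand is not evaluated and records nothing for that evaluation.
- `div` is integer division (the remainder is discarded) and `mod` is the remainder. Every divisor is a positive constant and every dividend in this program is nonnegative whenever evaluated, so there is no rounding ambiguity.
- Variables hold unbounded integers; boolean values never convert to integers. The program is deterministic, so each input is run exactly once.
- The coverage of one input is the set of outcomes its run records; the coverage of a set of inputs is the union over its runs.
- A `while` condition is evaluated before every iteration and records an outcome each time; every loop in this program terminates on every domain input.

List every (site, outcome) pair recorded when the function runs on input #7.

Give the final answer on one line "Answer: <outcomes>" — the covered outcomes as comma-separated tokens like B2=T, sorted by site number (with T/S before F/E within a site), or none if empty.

Running input #7 (k=2, s=8), event by event:
  B1->T, B3->E, B2->F, B5->T, B8->T, B8->F, B10->E, B9->F, B11->T, B12->T
collecting distinct outcomes: B1=T, B2=F, B3=E, B5=T, B8=T, B8=F, B9=F, B10=E, B11=T, B12=T

Answer: B1=T, B2=F, B3=E, B5=T, B8=T, B8=F, B9=F, B10=E, B11=T, B12=T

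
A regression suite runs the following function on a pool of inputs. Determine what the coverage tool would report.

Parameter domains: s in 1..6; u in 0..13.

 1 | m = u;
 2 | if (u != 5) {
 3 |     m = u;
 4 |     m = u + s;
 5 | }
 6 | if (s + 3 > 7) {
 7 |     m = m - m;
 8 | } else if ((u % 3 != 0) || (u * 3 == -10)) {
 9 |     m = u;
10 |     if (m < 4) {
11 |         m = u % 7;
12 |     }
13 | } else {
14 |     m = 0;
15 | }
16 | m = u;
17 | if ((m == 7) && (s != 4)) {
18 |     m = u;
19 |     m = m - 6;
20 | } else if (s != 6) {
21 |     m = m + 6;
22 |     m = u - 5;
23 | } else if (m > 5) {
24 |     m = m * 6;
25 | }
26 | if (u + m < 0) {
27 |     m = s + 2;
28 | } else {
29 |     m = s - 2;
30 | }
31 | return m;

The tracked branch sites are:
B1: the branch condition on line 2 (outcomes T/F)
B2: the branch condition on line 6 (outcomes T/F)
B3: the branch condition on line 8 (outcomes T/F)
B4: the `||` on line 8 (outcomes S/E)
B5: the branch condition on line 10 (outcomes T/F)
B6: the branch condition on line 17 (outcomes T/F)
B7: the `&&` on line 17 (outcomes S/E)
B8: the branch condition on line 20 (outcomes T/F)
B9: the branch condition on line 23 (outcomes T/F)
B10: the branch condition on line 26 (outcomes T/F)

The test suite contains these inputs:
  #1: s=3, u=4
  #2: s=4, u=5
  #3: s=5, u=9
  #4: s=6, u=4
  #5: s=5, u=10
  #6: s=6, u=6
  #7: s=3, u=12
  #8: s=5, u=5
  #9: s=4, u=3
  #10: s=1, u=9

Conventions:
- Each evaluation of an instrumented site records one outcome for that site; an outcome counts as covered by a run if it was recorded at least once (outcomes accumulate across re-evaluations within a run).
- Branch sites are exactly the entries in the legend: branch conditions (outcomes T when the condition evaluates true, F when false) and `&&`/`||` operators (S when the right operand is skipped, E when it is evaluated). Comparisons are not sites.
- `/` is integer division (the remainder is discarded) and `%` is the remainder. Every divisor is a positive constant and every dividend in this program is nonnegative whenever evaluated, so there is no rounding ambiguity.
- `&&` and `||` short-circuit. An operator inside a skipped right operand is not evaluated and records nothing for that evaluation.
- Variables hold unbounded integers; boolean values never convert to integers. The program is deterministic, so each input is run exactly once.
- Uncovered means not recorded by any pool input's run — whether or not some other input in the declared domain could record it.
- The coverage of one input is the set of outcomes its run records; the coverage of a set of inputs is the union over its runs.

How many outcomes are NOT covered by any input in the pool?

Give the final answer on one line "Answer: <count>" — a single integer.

test 1 (s=3, u=4) hits B1=T, B2=F, B3=T, B4=S, B5=F, B6=F, B7=S, B8=T, B10=F
test 2 (s=4, u=5) hits B1=F, B2=F, B3=T, B4=S, B5=F, B6=F, B7=S, B8=T, B10=F
test 3 (s=5, u=9) hits B1=T, B2=T, B6=F, B7=S, B8=T, B10=F
test 4 (s=6, u=4) hits B1=T, B2=T, B6=F, B7=S, B8=F, B9=F, B10=F
test 5 (s=5, u=10) hits B1=T, B2=T, B6=F, B7=S, B8=T, B10=F
test 6 (s=6, u=6) hits B1=T, B2=T, B6=F, B7=S, B8=F, B9=T, B10=F
test 7 (s=3, u=12) hits B1=T, B2=F, B3=F, B4=E, B6=F, B7=S, B8=T, B10=F
test 8 (s=5, u=5) hits B1=F, B2=T, B6=F, B7=S, B8=T, B10=F
test 9 (s=4, u=3) hits B1=T, B2=F, B3=F, B4=E, B6=F, B7=S, B8=T, B10=F
test 10 (s=1, u=9) hits B1=T, B2=F, B3=F, B4=E, B6=F, B7=S, B8=T, B10=F
union over the pool: B1=T, B1=F, B2=T, B2=F, B3=T, B3=F, B4=S, B4=E, B5=F, B6=F, B7=S, B8=T, B8=F, B9=T, B9=F, B10=F
uncovered (4 of 20): B5=T, B6=T, B7=E, B10=T

Answer: 4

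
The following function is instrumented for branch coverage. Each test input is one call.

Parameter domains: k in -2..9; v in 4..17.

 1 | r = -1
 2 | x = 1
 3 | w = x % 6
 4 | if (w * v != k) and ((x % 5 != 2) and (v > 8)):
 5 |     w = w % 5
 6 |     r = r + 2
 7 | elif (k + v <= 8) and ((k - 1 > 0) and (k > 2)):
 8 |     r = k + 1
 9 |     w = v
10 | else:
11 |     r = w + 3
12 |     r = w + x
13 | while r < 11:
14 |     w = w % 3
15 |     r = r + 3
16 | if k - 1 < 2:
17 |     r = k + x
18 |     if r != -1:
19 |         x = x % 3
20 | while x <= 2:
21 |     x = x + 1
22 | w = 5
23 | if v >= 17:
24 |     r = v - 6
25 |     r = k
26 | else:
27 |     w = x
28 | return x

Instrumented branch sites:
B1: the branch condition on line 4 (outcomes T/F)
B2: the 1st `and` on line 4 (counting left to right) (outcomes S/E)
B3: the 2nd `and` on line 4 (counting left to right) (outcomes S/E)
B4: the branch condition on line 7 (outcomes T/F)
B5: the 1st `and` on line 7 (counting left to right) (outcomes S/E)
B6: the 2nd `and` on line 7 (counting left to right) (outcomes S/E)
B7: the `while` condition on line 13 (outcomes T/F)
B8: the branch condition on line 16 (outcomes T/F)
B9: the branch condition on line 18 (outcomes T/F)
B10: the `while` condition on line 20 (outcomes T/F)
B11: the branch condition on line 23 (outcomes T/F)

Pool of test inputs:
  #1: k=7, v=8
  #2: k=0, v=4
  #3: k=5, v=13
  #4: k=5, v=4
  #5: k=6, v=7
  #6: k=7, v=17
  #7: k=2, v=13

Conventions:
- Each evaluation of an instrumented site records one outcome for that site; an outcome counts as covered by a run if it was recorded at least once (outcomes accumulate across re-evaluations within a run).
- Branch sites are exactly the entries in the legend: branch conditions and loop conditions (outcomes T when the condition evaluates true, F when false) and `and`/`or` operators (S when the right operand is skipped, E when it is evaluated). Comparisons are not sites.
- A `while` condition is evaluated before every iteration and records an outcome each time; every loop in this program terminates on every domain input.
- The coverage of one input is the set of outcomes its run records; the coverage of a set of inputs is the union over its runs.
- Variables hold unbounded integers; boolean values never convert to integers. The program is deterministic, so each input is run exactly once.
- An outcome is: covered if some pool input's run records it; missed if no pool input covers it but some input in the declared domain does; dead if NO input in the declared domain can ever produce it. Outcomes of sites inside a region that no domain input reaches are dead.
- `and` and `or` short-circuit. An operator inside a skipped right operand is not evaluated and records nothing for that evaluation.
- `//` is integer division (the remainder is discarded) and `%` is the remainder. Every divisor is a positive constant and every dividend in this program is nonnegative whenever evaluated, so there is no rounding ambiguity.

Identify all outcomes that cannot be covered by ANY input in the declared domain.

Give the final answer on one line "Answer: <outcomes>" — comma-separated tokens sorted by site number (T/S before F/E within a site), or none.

running all 168 domain inputs and tallying outcomes:
  B3=S: unreachable across the whole domain -> dead
  reachable outcomes have witnesses, e.g. B1=T (e.g. k=-2, v=9), B1=F (e.g. k=-2, v=4), B2=S (e.g. k=4, v=4), B2=E (e.g. k=-2, v=4)

Answer: B3=S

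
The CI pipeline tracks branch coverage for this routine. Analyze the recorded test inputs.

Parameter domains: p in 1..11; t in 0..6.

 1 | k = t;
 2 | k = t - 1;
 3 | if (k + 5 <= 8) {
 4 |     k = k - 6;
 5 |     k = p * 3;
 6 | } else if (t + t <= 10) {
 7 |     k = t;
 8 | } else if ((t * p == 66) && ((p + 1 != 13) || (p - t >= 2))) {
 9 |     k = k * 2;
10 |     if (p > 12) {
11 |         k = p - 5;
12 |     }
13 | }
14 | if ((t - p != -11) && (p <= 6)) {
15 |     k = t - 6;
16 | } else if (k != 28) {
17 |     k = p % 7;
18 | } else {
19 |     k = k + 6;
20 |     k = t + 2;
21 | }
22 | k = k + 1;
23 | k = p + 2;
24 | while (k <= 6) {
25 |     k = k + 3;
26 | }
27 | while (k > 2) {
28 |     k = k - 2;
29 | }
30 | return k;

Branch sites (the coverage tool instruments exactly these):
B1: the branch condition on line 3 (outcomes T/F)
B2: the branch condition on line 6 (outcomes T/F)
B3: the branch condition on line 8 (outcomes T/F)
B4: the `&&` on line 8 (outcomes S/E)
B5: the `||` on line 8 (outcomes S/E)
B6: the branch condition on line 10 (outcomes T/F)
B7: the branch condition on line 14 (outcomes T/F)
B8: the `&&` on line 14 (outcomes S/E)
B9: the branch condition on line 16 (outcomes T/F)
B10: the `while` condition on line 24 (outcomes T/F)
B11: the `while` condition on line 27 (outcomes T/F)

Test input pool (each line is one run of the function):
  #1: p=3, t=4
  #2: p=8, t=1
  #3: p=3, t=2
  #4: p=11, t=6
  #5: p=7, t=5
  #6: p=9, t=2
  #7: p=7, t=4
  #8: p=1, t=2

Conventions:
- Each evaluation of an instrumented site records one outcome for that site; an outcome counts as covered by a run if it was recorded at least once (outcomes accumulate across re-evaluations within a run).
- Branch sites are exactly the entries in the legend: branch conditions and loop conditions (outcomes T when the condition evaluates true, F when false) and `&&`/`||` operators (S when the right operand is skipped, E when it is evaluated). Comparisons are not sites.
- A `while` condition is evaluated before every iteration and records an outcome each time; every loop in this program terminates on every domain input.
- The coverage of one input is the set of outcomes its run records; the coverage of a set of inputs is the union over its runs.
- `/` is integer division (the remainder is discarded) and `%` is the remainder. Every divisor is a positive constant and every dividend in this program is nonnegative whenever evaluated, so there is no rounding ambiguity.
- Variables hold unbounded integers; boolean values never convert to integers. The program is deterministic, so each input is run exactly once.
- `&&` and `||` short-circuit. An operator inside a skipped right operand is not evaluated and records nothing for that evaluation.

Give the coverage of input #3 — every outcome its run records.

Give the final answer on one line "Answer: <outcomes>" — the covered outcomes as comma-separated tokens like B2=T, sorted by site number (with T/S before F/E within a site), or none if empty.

Event log for input #3 (p=3, t=2):
  B1->T, B8->E, B7->T, B10->T, B10->F, B11->T, B11->T, B11->T, B11->F
deduplicating events, the covered set is: B1=T, B7=T, B8=E, B10=T, B10=F, B11=T, B11=F

Answer: B1=T, B7=T, B8=E, B10=T, B10=F, B11=T, B11=F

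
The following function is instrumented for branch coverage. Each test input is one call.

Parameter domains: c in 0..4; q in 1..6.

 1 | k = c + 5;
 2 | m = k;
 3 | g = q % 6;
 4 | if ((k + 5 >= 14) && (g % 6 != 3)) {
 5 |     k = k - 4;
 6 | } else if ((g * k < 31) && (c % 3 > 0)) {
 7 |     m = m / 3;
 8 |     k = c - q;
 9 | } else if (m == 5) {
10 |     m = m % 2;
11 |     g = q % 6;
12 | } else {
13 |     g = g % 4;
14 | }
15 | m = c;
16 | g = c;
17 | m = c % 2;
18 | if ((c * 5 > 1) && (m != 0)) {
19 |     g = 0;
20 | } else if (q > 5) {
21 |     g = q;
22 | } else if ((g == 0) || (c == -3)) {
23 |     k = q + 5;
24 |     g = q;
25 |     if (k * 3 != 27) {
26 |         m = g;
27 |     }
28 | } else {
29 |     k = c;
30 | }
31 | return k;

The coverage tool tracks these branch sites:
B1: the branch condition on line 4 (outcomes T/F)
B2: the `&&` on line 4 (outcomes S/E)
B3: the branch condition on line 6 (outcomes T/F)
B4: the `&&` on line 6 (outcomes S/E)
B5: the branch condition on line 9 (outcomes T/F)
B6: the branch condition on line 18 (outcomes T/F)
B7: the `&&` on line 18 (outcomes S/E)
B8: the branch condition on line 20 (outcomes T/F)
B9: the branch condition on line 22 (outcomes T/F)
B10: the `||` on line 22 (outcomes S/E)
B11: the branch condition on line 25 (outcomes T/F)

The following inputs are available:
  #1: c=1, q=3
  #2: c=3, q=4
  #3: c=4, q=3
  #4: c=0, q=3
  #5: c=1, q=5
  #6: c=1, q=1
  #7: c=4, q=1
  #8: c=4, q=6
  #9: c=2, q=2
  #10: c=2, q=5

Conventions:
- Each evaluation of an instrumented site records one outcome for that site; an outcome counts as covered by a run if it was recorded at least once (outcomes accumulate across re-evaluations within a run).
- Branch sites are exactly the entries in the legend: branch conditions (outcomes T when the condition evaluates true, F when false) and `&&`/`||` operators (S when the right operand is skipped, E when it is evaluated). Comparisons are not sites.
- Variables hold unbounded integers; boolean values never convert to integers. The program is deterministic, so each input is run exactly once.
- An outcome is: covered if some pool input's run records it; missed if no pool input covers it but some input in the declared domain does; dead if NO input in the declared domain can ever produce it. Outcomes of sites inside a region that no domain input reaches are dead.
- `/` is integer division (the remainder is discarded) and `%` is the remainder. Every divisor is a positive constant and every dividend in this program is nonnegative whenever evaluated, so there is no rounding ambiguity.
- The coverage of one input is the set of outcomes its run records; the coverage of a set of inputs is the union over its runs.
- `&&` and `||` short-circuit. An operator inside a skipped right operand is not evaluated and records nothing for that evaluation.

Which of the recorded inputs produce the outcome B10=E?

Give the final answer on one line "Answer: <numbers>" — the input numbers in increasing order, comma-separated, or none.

input #1 (c=1, q=3): never hits B10=E
input #2 (c=3, q=4): never hits B10=E
input #3 (c=4, q=3): hits B10=E
input #4 (c=0, q=3): never hits B10=E
input #5 (c=1, q=5): never hits B10=E
input #6 (c=1, q=1): never hits B10=E
input #7 (c=4, q=1): hits B10=E
input #8 (c=4, q=6): never hits B10=E
input #9 (c=2, q=2): hits B10=E
input #10 (c=2, q=5): hits B10=E

Answer: 3, 7, 9, 10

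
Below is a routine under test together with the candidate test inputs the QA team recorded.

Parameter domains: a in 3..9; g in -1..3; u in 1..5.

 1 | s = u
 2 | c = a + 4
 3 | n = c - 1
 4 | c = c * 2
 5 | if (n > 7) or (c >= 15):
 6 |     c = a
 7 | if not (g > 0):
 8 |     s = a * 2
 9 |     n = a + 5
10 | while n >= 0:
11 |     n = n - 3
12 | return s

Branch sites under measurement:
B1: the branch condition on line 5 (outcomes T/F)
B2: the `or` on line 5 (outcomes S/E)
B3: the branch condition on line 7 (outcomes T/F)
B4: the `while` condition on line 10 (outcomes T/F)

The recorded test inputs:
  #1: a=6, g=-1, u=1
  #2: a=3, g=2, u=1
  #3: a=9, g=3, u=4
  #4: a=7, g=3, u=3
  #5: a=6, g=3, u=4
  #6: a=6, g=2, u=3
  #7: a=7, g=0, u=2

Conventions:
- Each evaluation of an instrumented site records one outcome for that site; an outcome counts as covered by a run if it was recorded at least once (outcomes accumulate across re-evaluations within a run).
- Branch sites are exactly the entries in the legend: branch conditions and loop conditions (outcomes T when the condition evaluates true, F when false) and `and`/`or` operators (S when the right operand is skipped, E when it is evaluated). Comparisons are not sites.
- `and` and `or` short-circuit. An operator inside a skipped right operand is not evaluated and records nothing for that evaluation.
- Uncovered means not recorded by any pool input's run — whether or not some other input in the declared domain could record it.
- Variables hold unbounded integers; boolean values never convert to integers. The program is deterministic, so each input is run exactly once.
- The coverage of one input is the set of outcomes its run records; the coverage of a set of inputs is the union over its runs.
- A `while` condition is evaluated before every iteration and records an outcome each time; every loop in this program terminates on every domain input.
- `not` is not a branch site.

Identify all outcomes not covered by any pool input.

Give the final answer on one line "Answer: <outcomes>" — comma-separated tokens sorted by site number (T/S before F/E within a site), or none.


input #1 (a=6, g=-1, u=1): events B2->S, B1->T, B3->T, B4->T, B4->T, B4->T, B4->T, B4->F; covers B1=T, B2=S, B3=T, B4=T, B4=F
input #2 (a=3, g=2, u=1): events B2->E, B1->F, B3->F, B4->T, B4->T, B4->T, B4->F; covers B1=F, B2=E, B3=F, B4=T, B4=F
input #3 (a=9, g=3, u=4): events B2->S, B1->T, B3->F, B4->T, B4->T, B4->T, B4->T, B4->T, B4->F; covers B1=T, B2=S, B3=F, B4=T, B4=F
input #4 (a=7, g=3, u=3): events B2->S, B1->T, B3->F, B4->T, B4->T, B4->T, B4->T, B4->F; covers B1=T, B2=S, B3=F, B4=T, B4=F
input #5 (a=6, g=3, u=4): events B2->S, B1->T, B3->F, B4->T, B4->T, B4->T, B4->T, B4->F; covers B1=T, B2=S, B3=F, B4=T, B4=F
input #6 (a=6, g=2, u=3): events B2->S, B1->T, B3->F, B4->T, B4->T, B4->T, B4->T, B4->F; covers B1=T, B2=S, B3=F, B4=T, B4=F
input #7 (a=7, g=0, u=2): events B2->S, B1->T, B3->T, B4->T, B4->T, B4->T, B4->T, B4->T, B4->F; covers B1=T, B2=S, B3=T, B4=T, B4=F
union over the pool: B1=T, B1=F, B2=S, B2=E, B3=T, B3=F, B4=T, B4=F
uncovered (0 of 8): none
Answer: none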